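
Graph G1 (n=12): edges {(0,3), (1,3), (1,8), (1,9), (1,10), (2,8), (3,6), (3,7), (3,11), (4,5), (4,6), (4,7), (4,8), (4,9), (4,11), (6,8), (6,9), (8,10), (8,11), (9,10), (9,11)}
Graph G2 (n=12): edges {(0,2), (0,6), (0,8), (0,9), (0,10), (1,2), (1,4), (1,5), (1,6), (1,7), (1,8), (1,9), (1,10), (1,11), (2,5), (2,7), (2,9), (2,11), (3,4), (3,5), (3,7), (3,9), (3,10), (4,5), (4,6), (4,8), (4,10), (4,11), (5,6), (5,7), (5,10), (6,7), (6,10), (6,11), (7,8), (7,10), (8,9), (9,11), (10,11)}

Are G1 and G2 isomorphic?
No, not isomorphic

The graphs are NOT isomorphic.

Counting triangles (3-cliques): G1 has 6, G2 has 40.
Triangle count is an isomorphism invariant, so differing triangle counts rule out isomorphism.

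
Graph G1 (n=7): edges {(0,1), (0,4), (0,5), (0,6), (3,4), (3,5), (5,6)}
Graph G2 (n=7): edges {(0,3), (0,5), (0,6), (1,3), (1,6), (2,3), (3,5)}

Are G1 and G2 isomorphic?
Yes, isomorphic

The graphs are isomorphic.
One valid mapping φ: V(G1) → V(G2): 0→3, 1→2, 2→4, 3→6, 4→1, 5→0, 6→5

Verify φ preserves adjacency — for each edge of G1, its image is an edge of G2:
  (0,1) → (φ(0),φ(1)) = (2,3) ∈ E(G2) ✓
  (0,4) → (φ(0),φ(4)) = (1,3) ∈ E(G2) ✓
  (0,5) → (φ(0),φ(5)) = (0,3) ∈ E(G2) ✓
  (0,6) → (φ(0),φ(6)) = (3,5) ∈ E(G2) ✓
  (3,4) → (φ(3),φ(4)) = (1,6) ∈ E(G2) ✓
  (3,5) → (φ(3),φ(5)) = (0,6) ∈ E(G2) ✓
  (5,6) → (φ(5),φ(6)) = (0,5) ∈ E(G2) ✓
All 7 edges of G1 map to edges of G2, and |E(G1)| = |E(G2)| = 7, so φ is a bijection on edges as well as vertices. Hence G1 ≅ G2.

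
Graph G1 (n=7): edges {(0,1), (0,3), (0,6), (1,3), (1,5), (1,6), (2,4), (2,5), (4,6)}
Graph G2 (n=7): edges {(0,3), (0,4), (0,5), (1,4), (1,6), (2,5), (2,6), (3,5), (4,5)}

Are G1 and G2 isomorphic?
Yes, isomorphic

The graphs are isomorphic.
One valid mapping φ: V(G1) → V(G2): 0→0, 1→5, 2→6, 3→3, 4→1, 5→2, 6→4

Verify φ preserves adjacency — for each edge of G1, its image is an edge of G2:
  (0,1) → (φ(0),φ(1)) = (0,5) ∈ E(G2) ✓
  (0,3) → (φ(0),φ(3)) = (0,3) ∈ E(G2) ✓
  (0,6) → (φ(0),φ(6)) = (0,4) ∈ E(G2) ✓
  (1,3) → (φ(1),φ(3)) = (3,5) ∈ E(G2) ✓
  (1,5) → (φ(1),φ(5)) = (2,5) ∈ E(G2) ✓
  (1,6) → (φ(1),φ(6)) = (4,5) ∈ E(G2) ✓
  (2,4) → (φ(2),φ(4)) = (1,6) ∈ E(G2) ✓
  (2,5) → (φ(2),φ(5)) = (2,6) ∈ E(G2) ✓
  (4,6) → (φ(4),φ(6)) = (1,4) ∈ E(G2) ✓
All 9 edges of G1 map to edges of G2, and |E(G1)| = |E(G2)| = 9, so φ is a bijection on edges as well as vertices. Hence G1 ≅ G2.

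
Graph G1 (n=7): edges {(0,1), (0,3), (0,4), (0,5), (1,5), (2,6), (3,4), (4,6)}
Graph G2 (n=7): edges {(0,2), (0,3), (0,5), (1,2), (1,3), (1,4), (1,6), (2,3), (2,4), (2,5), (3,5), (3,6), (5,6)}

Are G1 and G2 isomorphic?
No, not isomorphic

The graphs are NOT isomorphic.

Counting triangles (3-cliques): G1 has 2, G2 has 8.
Triangle count is an isomorphism invariant, so differing triangle counts rule out isomorphism.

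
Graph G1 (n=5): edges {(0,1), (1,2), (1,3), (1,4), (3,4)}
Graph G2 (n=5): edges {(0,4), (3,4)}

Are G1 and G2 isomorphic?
No, not isomorphic

The graphs are NOT isomorphic.

Connected components of G1: 1 component(s) with vertex sets [[0, 1, 2, 3, 4]], sizes [5].
Connected components of G2: 3 component(s) with vertex sets [[1], [2], [0, 3, 4]], sizes [1, 1, 3].
The number of connected components (and the multiset of component sizes) is an isomorphism invariant — an isomorphism maps each component of G1 bijectively onto a component of G2. Since G1 has 1 component(s) and G2 has 3, they cannot be isomorphic.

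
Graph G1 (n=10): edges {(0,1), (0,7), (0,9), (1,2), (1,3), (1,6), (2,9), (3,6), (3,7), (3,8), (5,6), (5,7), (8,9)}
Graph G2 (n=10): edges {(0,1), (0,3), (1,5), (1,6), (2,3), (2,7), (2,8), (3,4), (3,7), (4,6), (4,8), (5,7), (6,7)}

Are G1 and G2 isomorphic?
Yes, isomorphic

The graphs are isomorphic.
One valid mapping φ: V(G1) → V(G2): 0→6, 1→7, 2→5, 3→3, 4→9, 5→8, 6→2, 7→4, 8→0, 9→1

Verify φ preserves adjacency — for each edge of G1, its image is an edge of G2:
  (0,1) → (φ(0),φ(1)) = (6,7) ∈ E(G2) ✓
  (0,7) → (φ(0),φ(7)) = (4,6) ∈ E(G2) ✓
  (0,9) → (φ(0),φ(9)) = (1,6) ∈ E(G2) ✓
  (1,2) → (φ(1),φ(2)) = (5,7) ∈ E(G2) ✓
  (1,3) → (φ(1),φ(3)) = (3,7) ∈ E(G2) ✓
  (1,6) → (φ(1),φ(6)) = (2,7) ∈ E(G2) ✓
  (2,9) → (φ(2),φ(9)) = (1,5) ∈ E(G2) ✓
  (3,6) → (φ(3),φ(6)) = (2,3) ∈ E(G2) ✓
  (3,7) → (φ(3),φ(7)) = (3,4) ∈ E(G2) ✓
  (3,8) → (φ(3),φ(8)) = (0,3) ∈ E(G2) ✓
  (5,6) → (φ(5),φ(6)) = (2,8) ∈ E(G2) ✓
  (5,7) → (φ(5),φ(7)) = (4,8) ∈ E(G2) ✓
  (8,9) → (φ(8),φ(9)) = (0,1) ∈ E(G2) ✓
All 13 edges of G1 map to edges of G2, and |E(G1)| = |E(G2)| = 13, so φ is a bijection on edges as well as vertices. Hence G1 ≅ G2.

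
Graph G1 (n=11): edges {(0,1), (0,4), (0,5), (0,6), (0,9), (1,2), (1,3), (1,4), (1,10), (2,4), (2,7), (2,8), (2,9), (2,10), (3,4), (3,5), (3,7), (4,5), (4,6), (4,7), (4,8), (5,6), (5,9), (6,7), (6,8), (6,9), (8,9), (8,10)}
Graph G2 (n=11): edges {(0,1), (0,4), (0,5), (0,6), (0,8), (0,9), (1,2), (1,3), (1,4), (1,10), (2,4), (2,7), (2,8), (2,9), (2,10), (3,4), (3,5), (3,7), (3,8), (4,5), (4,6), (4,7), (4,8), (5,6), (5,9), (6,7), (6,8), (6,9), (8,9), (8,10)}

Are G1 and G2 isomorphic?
No, not isomorphic

The graphs are NOT isomorphic.

Counting edges: G1 has 28 edge(s); G2 has 30 edge(s).
Edge count is an isomorphism invariant (a bijection on vertices induces a bijection on edges), so differing edge counts rule out isomorphism.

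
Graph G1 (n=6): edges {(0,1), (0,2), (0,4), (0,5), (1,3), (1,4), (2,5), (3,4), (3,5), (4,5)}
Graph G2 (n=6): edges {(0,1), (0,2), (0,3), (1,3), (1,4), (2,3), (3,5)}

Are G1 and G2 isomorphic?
No, not isomorphic

The graphs are NOT isomorphic.

Degrees in G1: deg(0)=4, deg(1)=3, deg(2)=2, deg(3)=3, deg(4)=4, deg(5)=4.
Sorted degree sequence of G1: [4, 4, 4, 3, 3, 2].
Degrees in G2: deg(0)=3, deg(1)=3, deg(2)=2, deg(3)=4, deg(4)=1, deg(5)=1.
Sorted degree sequence of G2: [4, 3, 3, 2, 1, 1].
The (sorted) degree sequence is an isomorphism invariant, so since G1 and G2 have different degree sequences they cannot be isomorphic.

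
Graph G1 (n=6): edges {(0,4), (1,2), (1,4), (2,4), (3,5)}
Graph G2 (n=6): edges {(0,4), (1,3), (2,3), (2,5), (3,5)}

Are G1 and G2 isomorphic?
Yes, isomorphic

The graphs are isomorphic.
One valid mapping φ: V(G1) → V(G2): 0→1, 1→2, 2→5, 3→0, 4→3, 5→4

Verify φ preserves adjacency — for each edge of G1, its image is an edge of G2:
  (0,4) → (φ(0),φ(4)) = (1,3) ∈ E(G2) ✓
  (1,2) → (φ(1),φ(2)) = (2,5) ∈ E(G2) ✓
  (1,4) → (φ(1),φ(4)) = (2,3) ∈ E(G2) ✓
  (2,4) → (φ(2),φ(4)) = (3,5) ∈ E(G2) ✓
  (3,5) → (φ(3),φ(5)) = (0,4) ∈ E(G2) ✓
All 5 edges of G1 map to edges of G2, and |E(G1)| = |E(G2)| = 5, so φ is a bijection on edges as well as vertices. Hence G1 ≅ G2.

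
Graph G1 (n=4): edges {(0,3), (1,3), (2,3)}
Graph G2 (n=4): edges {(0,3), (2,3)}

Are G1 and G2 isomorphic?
No, not isomorphic

The graphs are NOT isomorphic.

Connected components of G1: 1 component(s) with vertex sets [[0, 1, 2, 3]], sizes [4].
Connected components of G2: 2 component(s) with vertex sets [[1], [0, 2, 3]], sizes [1, 3].
The number of connected components (and the multiset of component sizes) is an isomorphism invariant — an isomorphism maps each component of G1 bijectively onto a component of G2. Since G1 has 1 component(s) and G2 has 2, they cannot be isomorphic.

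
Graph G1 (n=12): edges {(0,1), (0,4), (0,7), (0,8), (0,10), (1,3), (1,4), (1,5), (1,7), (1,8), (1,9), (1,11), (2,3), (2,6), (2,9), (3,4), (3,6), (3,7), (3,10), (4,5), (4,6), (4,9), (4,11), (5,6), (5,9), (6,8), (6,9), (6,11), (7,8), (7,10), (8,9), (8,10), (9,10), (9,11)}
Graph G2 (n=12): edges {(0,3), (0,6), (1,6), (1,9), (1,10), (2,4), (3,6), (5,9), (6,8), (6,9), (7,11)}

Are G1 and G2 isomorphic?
No, not isomorphic

The graphs are NOT isomorphic.

Connected components of G1: 1 component(s) with vertex sets [[0, 1, 2, 3, 4, 5, 6, 7, 8, 9, 10, 11]], sizes [12].
Connected components of G2: 3 component(s) with vertex sets [[2, 4], [7, 11], [0, 1, 3, 5, 6, 8, 9, 10]], sizes [2, 2, 8].
The number of connected components (and the multiset of component sizes) is an isomorphism invariant — an isomorphism maps each component of G1 bijectively onto a component of G2. Since G1 has 1 component(s) and G2 has 3, they cannot be isomorphic.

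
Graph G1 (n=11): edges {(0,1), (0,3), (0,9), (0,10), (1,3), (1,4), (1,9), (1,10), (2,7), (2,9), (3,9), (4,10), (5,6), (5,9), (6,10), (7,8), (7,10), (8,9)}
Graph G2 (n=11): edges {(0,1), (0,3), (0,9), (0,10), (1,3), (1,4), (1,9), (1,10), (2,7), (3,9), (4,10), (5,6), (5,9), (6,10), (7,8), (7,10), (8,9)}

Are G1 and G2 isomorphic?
No, not isomorphic

The graphs are NOT isomorphic.

Counting edges: G1 has 18 edge(s); G2 has 17 edge(s).
Edge count is an isomorphism invariant (a bijection on vertices induces a bijection on edges), so differing edge counts rule out isomorphism.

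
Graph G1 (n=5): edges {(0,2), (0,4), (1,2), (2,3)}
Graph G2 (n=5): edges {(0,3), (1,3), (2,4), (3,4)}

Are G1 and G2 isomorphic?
Yes, isomorphic

The graphs are isomorphic.
One valid mapping φ: V(G1) → V(G2): 0→4, 1→1, 2→3, 3→0, 4→2

Verify φ preserves adjacency — for each edge of G1, its image is an edge of G2:
  (0,2) → (φ(0),φ(2)) = (3,4) ∈ E(G2) ✓
  (0,4) → (φ(0),φ(4)) = (2,4) ∈ E(G2) ✓
  (1,2) → (φ(1),φ(2)) = (1,3) ∈ E(G2) ✓
  (2,3) → (φ(2),φ(3)) = (0,3) ∈ E(G2) ✓
All 4 edges of G1 map to edges of G2, and |E(G1)| = |E(G2)| = 4, so φ is a bijection on edges as well as vertices. Hence G1 ≅ G2.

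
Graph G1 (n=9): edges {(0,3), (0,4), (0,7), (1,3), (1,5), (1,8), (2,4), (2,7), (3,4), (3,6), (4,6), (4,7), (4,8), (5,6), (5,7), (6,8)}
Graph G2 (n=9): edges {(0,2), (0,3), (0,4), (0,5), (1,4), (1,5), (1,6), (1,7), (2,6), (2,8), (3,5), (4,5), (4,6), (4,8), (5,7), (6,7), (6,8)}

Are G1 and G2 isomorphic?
No, not isomorphic

The graphs are NOT isomorphic.

Counting triangles (3-cliques): G1 has 5, G2 has 8.
Triangle count is an isomorphism invariant, so differing triangle counts rule out isomorphism.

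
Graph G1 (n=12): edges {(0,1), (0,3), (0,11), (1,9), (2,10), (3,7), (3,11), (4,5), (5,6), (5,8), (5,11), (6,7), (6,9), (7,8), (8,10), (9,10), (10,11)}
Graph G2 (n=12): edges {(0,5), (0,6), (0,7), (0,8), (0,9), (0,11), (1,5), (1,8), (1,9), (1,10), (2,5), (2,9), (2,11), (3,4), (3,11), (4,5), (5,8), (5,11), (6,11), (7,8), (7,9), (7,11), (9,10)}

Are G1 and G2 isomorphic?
No, not isomorphic

The graphs are NOT isomorphic.

Counting triangles (3-cliques): G1 has 1, G2 has 9.
Triangle count is an isomorphism invariant, so differing triangle counts rule out isomorphism.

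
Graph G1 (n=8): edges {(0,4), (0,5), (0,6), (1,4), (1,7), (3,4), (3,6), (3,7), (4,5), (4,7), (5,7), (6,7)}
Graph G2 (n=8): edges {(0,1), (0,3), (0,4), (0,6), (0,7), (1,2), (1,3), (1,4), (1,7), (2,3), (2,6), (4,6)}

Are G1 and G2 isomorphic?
Yes, isomorphic

The graphs are isomorphic.
One valid mapping φ: V(G1) → V(G2): 0→2, 1→7, 2→5, 3→4, 4→1, 5→3, 6→6, 7→0

Verify φ preserves adjacency — for each edge of G1, its image is an edge of G2:
  (0,4) → (φ(0),φ(4)) = (1,2) ∈ E(G2) ✓
  (0,5) → (φ(0),φ(5)) = (2,3) ∈ E(G2) ✓
  (0,6) → (φ(0),φ(6)) = (2,6) ∈ E(G2) ✓
  (1,4) → (φ(1),φ(4)) = (1,7) ∈ E(G2) ✓
  (1,7) → (φ(1),φ(7)) = (0,7) ∈ E(G2) ✓
  (3,4) → (φ(3),φ(4)) = (1,4) ∈ E(G2) ✓
  (3,6) → (φ(3),φ(6)) = (4,6) ∈ E(G2) ✓
  (3,7) → (φ(3),φ(7)) = (0,4) ∈ E(G2) ✓
  (4,5) → (φ(4),φ(5)) = (1,3) ∈ E(G2) ✓
  (4,7) → (φ(4),φ(7)) = (0,1) ∈ E(G2) ✓
  (5,7) → (φ(5),φ(7)) = (0,3) ∈ E(G2) ✓
  (6,7) → (φ(6),φ(7)) = (0,6) ∈ E(G2) ✓
All 12 edges of G1 map to edges of G2, and |E(G1)| = |E(G2)| = 12, so φ is a bijection on edges as well as vertices. Hence G1 ≅ G2.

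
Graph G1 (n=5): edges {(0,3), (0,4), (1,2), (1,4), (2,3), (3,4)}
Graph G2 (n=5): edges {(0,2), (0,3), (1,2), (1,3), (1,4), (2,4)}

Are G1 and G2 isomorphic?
Yes, isomorphic

The graphs are isomorphic.
One valid mapping φ: V(G1) → V(G2): 0→4, 1→0, 2→3, 3→1, 4→2

Verify φ preserves adjacency — for each edge of G1, its image is an edge of G2:
  (0,3) → (φ(0),φ(3)) = (1,4) ∈ E(G2) ✓
  (0,4) → (φ(0),φ(4)) = (2,4) ∈ E(G2) ✓
  (1,2) → (φ(1),φ(2)) = (0,3) ∈ E(G2) ✓
  (1,4) → (φ(1),φ(4)) = (0,2) ∈ E(G2) ✓
  (2,3) → (φ(2),φ(3)) = (1,3) ∈ E(G2) ✓
  (3,4) → (φ(3),φ(4)) = (1,2) ∈ E(G2) ✓
All 6 edges of G1 map to edges of G2, and |E(G1)| = |E(G2)| = 6, so φ is a bijection on edges as well as vertices. Hence G1 ≅ G2.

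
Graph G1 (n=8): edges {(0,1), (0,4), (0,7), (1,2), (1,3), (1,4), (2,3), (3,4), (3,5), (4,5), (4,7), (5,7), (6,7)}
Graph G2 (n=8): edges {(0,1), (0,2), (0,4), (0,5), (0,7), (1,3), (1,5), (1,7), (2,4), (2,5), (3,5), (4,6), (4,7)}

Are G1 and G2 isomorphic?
Yes, isomorphic

The graphs are isomorphic.
One valid mapping φ: V(G1) → V(G2): 0→2, 1→5, 2→3, 3→1, 4→0, 5→7, 6→6, 7→4

Verify φ preserves adjacency — for each edge of G1, its image is an edge of G2:
  (0,1) → (φ(0),φ(1)) = (2,5) ∈ E(G2) ✓
  (0,4) → (φ(0),φ(4)) = (0,2) ∈ E(G2) ✓
  (0,7) → (φ(0),φ(7)) = (2,4) ∈ E(G2) ✓
  (1,2) → (φ(1),φ(2)) = (3,5) ∈ E(G2) ✓
  (1,3) → (φ(1),φ(3)) = (1,5) ∈ E(G2) ✓
  (1,4) → (φ(1),φ(4)) = (0,5) ∈ E(G2) ✓
  (2,3) → (φ(2),φ(3)) = (1,3) ∈ E(G2) ✓
  (3,4) → (φ(3),φ(4)) = (0,1) ∈ E(G2) ✓
  (3,5) → (φ(3),φ(5)) = (1,7) ∈ E(G2) ✓
  (4,5) → (φ(4),φ(5)) = (0,7) ∈ E(G2) ✓
  (4,7) → (φ(4),φ(7)) = (0,4) ∈ E(G2) ✓
  (5,7) → (φ(5),φ(7)) = (4,7) ∈ E(G2) ✓
  (6,7) → (φ(6),φ(7)) = (4,6) ∈ E(G2) ✓
All 13 edges of G1 map to edges of G2, and |E(G1)| = |E(G2)| = 13, so φ is a bijection on edges as well as vertices. Hence G1 ≅ G2.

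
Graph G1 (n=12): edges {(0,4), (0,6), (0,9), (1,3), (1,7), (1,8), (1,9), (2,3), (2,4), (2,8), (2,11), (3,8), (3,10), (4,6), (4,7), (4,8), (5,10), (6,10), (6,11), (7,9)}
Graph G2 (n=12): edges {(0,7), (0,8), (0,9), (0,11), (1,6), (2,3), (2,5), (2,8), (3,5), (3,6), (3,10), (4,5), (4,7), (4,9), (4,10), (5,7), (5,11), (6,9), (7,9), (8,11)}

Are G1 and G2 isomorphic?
Yes, isomorphic

The graphs are isomorphic.
One valid mapping φ: V(G1) → V(G2): 0→2, 1→0, 2→4, 3→9, 4→5, 5→1, 6→3, 7→11, 8→7, 9→8, 10→6, 11→10

Verify φ preserves adjacency — for each edge of G1, its image is an edge of G2:
  (0,4) → (φ(0),φ(4)) = (2,5) ∈ E(G2) ✓
  (0,6) → (φ(0),φ(6)) = (2,3) ∈ E(G2) ✓
  (0,9) → (φ(0),φ(9)) = (2,8) ∈ E(G2) ✓
  (1,3) → (φ(1),φ(3)) = (0,9) ∈ E(G2) ✓
  (1,7) → (φ(1),φ(7)) = (0,11) ∈ E(G2) ✓
  (1,8) → (φ(1),φ(8)) = (0,7) ∈ E(G2) ✓
  (1,9) → (φ(1),φ(9)) = (0,8) ∈ E(G2) ✓
  (2,3) → (φ(2),φ(3)) = (4,9) ∈ E(G2) ✓
  (2,4) → (φ(2),φ(4)) = (4,5) ∈ E(G2) ✓
  (2,8) → (φ(2),φ(8)) = (4,7) ∈ E(G2) ✓
  (2,11) → (φ(2),φ(11)) = (4,10) ∈ E(G2) ✓
  (3,8) → (φ(3),φ(8)) = (7,9) ∈ E(G2) ✓
  (3,10) → (φ(3),φ(10)) = (6,9) ∈ E(G2) ✓
  (4,6) → (φ(4),φ(6)) = (3,5) ∈ E(G2) ✓
  (4,7) → (φ(4),φ(7)) = (5,11) ∈ E(G2) ✓
  (4,8) → (φ(4),φ(8)) = (5,7) ∈ E(G2) ✓
  (5,10) → (φ(5),φ(10)) = (1,6) ∈ E(G2) ✓
  (6,10) → (φ(6),φ(10)) = (3,6) ∈ E(G2) ✓
  (6,11) → (φ(6),φ(11)) = (3,10) ∈ E(G2) ✓
  (7,9) → (φ(7),φ(9)) = (8,11) ∈ E(G2) ✓
All 20 edges of G1 map to edges of G2, and |E(G1)| = |E(G2)| = 20, so φ is a bijection on edges as well as vertices. Hence G1 ≅ G2.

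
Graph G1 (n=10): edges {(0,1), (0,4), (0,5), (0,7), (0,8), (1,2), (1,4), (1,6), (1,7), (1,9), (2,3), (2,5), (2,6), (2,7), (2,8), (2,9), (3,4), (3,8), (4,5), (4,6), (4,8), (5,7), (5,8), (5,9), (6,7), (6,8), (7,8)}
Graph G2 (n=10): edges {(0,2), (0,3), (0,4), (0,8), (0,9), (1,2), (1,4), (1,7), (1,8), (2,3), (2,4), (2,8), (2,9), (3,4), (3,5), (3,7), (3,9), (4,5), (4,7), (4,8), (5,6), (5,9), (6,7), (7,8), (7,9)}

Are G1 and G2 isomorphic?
No, not isomorphic

The graphs are NOT isomorphic.

Counting triangles (3-cliques): G1 has 24, G2 has 20.
Triangle count is an isomorphism invariant, so differing triangle counts rule out isomorphism.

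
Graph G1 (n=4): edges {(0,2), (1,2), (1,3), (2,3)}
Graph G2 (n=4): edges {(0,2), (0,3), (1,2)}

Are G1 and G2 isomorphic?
No, not isomorphic

The graphs are NOT isomorphic.

Counting triangles (3-cliques): G1 has 1, G2 has 0.
Triangle count is an isomorphism invariant, so differing triangle counts rule out isomorphism.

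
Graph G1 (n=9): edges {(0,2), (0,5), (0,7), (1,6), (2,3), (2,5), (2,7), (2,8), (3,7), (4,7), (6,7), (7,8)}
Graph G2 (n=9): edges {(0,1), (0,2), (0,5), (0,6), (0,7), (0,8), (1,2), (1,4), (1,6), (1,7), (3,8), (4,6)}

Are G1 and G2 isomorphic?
Yes, isomorphic

The graphs are isomorphic.
One valid mapping φ: V(G1) → V(G2): 0→6, 1→3, 2→1, 3→7, 4→5, 5→4, 6→8, 7→0, 8→2

Verify φ preserves adjacency — for each edge of G1, its image is an edge of G2:
  (0,2) → (φ(0),φ(2)) = (1,6) ∈ E(G2) ✓
  (0,5) → (φ(0),φ(5)) = (4,6) ∈ E(G2) ✓
  (0,7) → (φ(0),φ(7)) = (0,6) ∈ E(G2) ✓
  (1,6) → (φ(1),φ(6)) = (3,8) ∈ E(G2) ✓
  (2,3) → (φ(2),φ(3)) = (1,7) ∈ E(G2) ✓
  (2,5) → (φ(2),φ(5)) = (1,4) ∈ E(G2) ✓
  (2,7) → (φ(2),φ(7)) = (0,1) ∈ E(G2) ✓
  (2,8) → (φ(2),φ(8)) = (1,2) ∈ E(G2) ✓
  (3,7) → (φ(3),φ(7)) = (0,7) ∈ E(G2) ✓
  (4,7) → (φ(4),φ(7)) = (0,5) ∈ E(G2) ✓
  (6,7) → (φ(6),φ(7)) = (0,8) ∈ E(G2) ✓
  (7,8) → (φ(7),φ(8)) = (0,2) ∈ E(G2) ✓
All 12 edges of G1 map to edges of G2, and |E(G1)| = |E(G2)| = 12, so φ is a bijection on edges as well as vertices. Hence G1 ≅ G2.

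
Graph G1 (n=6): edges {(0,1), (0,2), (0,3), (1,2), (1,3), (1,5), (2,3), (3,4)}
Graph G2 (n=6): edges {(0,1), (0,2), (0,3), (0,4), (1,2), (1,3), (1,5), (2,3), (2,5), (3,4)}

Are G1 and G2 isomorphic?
No, not isomorphic

The graphs are NOT isomorphic.

Counting edges: G1 has 8 edge(s); G2 has 10 edge(s).
Edge count is an isomorphism invariant (a bijection on vertices induces a bijection on edges), so differing edge counts rule out isomorphism.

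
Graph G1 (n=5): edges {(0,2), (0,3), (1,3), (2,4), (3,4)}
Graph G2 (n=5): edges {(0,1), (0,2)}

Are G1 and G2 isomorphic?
No, not isomorphic

The graphs are NOT isomorphic.

Connected components of G1: 1 component(s) with vertex sets [[0, 1, 2, 3, 4]], sizes [5].
Connected components of G2: 3 component(s) with vertex sets [[3], [4], [0, 1, 2]], sizes [1, 1, 3].
The number of connected components (and the multiset of component sizes) is an isomorphism invariant — an isomorphism maps each component of G1 bijectively onto a component of G2. Since G1 has 1 component(s) and G2 has 3, they cannot be isomorphic.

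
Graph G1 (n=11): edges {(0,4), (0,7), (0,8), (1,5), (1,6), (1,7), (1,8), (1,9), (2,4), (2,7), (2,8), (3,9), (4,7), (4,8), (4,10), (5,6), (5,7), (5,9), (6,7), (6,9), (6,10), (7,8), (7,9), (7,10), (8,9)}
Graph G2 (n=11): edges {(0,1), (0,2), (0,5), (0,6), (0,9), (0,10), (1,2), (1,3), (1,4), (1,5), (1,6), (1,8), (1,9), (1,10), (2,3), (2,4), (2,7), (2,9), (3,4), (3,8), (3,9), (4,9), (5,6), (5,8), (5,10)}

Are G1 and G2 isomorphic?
Yes, isomorphic

The graphs are isomorphic.
One valid mapping φ: V(G1) → V(G2): 0→10, 1→9, 2→6, 3→7, 4→5, 5→4, 6→3, 7→1, 8→0, 9→2, 10→8

Verify φ preserves adjacency — for each edge of G1, its image is an edge of G2:
  (0,4) → (φ(0),φ(4)) = (5,10) ∈ E(G2) ✓
  (0,7) → (φ(0),φ(7)) = (1,10) ∈ E(G2) ✓
  (0,8) → (φ(0),φ(8)) = (0,10) ∈ E(G2) ✓
  (1,5) → (φ(1),φ(5)) = (4,9) ∈ E(G2) ✓
  (1,6) → (φ(1),φ(6)) = (3,9) ∈ E(G2) ✓
  (1,7) → (φ(1),φ(7)) = (1,9) ∈ E(G2) ✓
  (1,8) → (φ(1),φ(8)) = (0,9) ∈ E(G2) ✓
  (1,9) → (φ(1),φ(9)) = (2,9) ∈ E(G2) ✓
  (2,4) → (φ(2),φ(4)) = (5,6) ∈ E(G2) ✓
  (2,7) → (φ(2),φ(7)) = (1,6) ∈ E(G2) ✓
  (2,8) → (φ(2),φ(8)) = (0,6) ∈ E(G2) ✓
  (3,9) → (φ(3),φ(9)) = (2,7) ∈ E(G2) ✓
  (4,7) → (φ(4),φ(7)) = (1,5) ∈ E(G2) ✓
  (4,8) → (φ(4),φ(8)) = (0,5) ∈ E(G2) ✓
  (4,10) → (φ(4),φ(10)) = (5,8) ∈ E(G2) ✓
  (5,6) → (φ(5),φ(6)) = (3,4) ∈ E(G2) ✓
  (5,7) → (φ(5),φ(7)) = (1,4) ∈ E(G2) ✓
  (5,9) → (φ(5),φ(9)) = (2,4) ∈ E(G2) ✓
  (6,7) → (φ(6),φ(7)) = (1,3) ∈ E(G2) ✓
  (6,9) → (φ(6),φ(9)) = (2,3) ∈ E(G2) ✓
  (6,10) → (φ(6),φ(10)) = (3,8) ∈ E(G2) ✓
  (7,8) → (φ(7),φ(8)) = (0,1) ∈ E(G2) ✓
  (7,9) → (φ(7),φ(9)) = (1,2) ∈ E(G2) ✓
  (7,10) → (φ(7),φ(10)) = (1,8) ∈ E(G2) ✓
  (8,9) → (φ(8),φ(9)) = (0,2) ∈ E(G2) ✓
All 25 edges of G1 map to edges of G2, and |E(G1)| = |E(G2)| = 25, so φ is a bijection on edges as well as vertices. Hence G1 ≅ G2.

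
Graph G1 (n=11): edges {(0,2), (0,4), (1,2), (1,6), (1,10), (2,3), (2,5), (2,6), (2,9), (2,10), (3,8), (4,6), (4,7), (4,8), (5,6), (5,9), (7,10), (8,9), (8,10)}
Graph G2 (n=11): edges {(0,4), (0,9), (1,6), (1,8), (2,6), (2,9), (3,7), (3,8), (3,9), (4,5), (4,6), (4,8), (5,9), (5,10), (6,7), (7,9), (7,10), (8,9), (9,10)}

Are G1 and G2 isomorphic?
Yes, isomorphic

The graphs are isomorphic.
One valid mapping φ: V(G1) → V(G2): 0→2, 1→3, 2→9, 3→0, 4→6, 5→10, 6→7, 7→1, 8→4, 9→5, 10→8

Verify φ preserves adjacency — for each edge of G1, its image is an edge of G2:
  (0,2) → (φ(0),φ(2)) = (2,9) ∈ E(G2) ✓
  (0,4) → (φ(0),φ(4)) = (2,6) ∈ E(G2) ✓
  (1,2) → (φ(1),φ(2)) = (3,9) ∈ E(G2) ✓
  (1,6) → (φ(1),φ(6)) = (3,7) ∈ E(G2) ✓
  (1,10) → (φ(1),φ(10)) = (3,8) ∈ E(G2) ✓
  (2,3) → (φ(2),φ(3)) = (0,9) ∈ E(G2) ✓
  (2,5) → (φ(2),φ(5)) = (9,10) ∈ E(G2) ✓
  (2,6) → (φ(2),φ(6)) = (7,9) ∈ E(G2) ✓
  (2,9) → (φ(2),φ(9)) = (5,9) ∈ E(G2) ✓
  (2,10) → (φ(2),φ(10)) = (8,9) ∈ E(G2) ✓
  (3,8) → (φ(3),φ(8)) = (0,4) ∈ E(G2) ✓
  (4,6) → (φ(4),φ(6)) = (6,7) ∈ E(G2) ✓
  (4,7) → (φ(4),φ(7)) = (1,6) ∈ E(G2) ✓
  (4,8) → (φ(4),φ(8)) = (4,6) ∈ E(G2) ✓
  (5,6) → (φ(5),φ(6)) = (7,10) ∈ E(G2) ✓
  (5,9) → (φ(5),φ(9)) = (5,10) ∈ E(G2) ✓
  (7,10) → (φ(7),φ(10)) = (1,8) ∈ E(G2) ✓
  (8,9) → (φ(8),φ(9)) = (4,5) ∈ E(G2) ✓
  (8,10) → (φ(8),φ(10)) = (4,8) ∈ E(G2) ✓
All 19 edges of G1 map to edges of G2, and |E(G1)| = |E(G2)| = 19, so φ is a bijection on edges as well as vertices. Hence G1 ≅ G2.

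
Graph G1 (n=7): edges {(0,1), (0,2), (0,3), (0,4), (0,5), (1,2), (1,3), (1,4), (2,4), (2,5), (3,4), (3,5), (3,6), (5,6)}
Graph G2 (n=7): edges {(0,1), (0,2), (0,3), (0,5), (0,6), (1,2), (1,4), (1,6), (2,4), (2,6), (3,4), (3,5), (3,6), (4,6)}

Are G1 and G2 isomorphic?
Yes, isomorphic

The graphs are isomorphic.
One valid mapping φ: V(G1) → V(G2): 0→6, 1→1, 2→4, 3→0, 4→2, 5→3, 6→5

Verify φ preserves adjacency — for each edge of G1, its image is an edge of G2:
  (0,1) → (φ(0),φ(1)) = (1,6) ∈ E(G2) ✓
  (0,2) → (φ(0),φ(2)) = (4,6) ∈ E(G2) ✓
  (0,3) → (φ(0),φ(3)) = (0,6) ∈ E(G2) ✓
  (0,4) → (φ(0),φ(4)) = (2,6) ∈ E(G2) ✓
  (0,5) → (φ(0),φ(5)) = (3,6) ∈ E(G2) ✓
  (1,2) → (φ(1),φ(2)) = (1,4) ∈ E(G2) ✓
  (1,3) → (φ(1),φ(3)) = (0,1) ∈ E(G2) ✓
  (1,4) → (φ(1),φ(4)) = (1,2) ∈ E(G2) ✓
  (2,4) → (φ(2),φ(4)) = (2,4) ∈ E(G2) ✓
  (2,5) → (φ(2),φ(5)) = (3,4) ∈ E(G2) ✓
  (3,4) → (φ(3),φ(4)) = (0,2) ∈ E(G2) ✓
  (3,5) → (φ(3),φ(5)) = (0,3) ∈ E(G2) ✓
  (3,6) → (φ(3),φ(6)) = (0,5) ∈ E(G2) ✓
  (5,6) → (φ(5),φ(6)) = (3,5) ∈ E(G2) ✓
All 14 edges of G1 map to edges of G2, and |E(G1)| = |E(G2)| = 14, so φ is a bijection on edges as well as vertices. Hence G1 ≅ G2.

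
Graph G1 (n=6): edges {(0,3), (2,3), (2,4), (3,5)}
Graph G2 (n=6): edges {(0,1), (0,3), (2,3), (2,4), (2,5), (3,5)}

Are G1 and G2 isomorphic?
No, not isomorphic

The graphs are NOT isomorphic.

Counting edges: G1 has 4 edge(s); G2 has 6 edge(s).
Edge count is an isomorphism invariant (a bijection on vertices induces a bijection on edges), so differing edge counts rule out isomorphism.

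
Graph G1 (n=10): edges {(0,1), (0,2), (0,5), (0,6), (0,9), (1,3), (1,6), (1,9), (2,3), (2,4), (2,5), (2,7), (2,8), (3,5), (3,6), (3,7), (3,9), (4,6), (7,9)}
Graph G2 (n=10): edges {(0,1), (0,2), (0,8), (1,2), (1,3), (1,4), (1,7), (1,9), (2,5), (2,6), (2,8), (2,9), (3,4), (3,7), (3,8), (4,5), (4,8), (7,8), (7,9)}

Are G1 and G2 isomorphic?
Yes, isomorphic

The graphs are isomorphic.
One valid mapping φ: V(G1) → V(G2): 0→8, 1→3, 2→2, 3→1, 4→5, 5→0, 6→4, 7→9, 8→6, 9→7

Verify φ preserves adjacency — for each edge of G1, its image is an edge of G2:
  (0,1) → (φ(0),φ(1)) = (3,8) ∈ E(G2) ✓
  (0,2) → (φ(0),φ(2)) = (2,8) ∈ E(G2) ✓
  (0,5) → (φ(0),φ(5)) = (0,8) ∈ E(G2) ✓
  (0,6) → (φ(0),φ(6)) = (4,8) ∈ E(G2) ✓
  (0,9) → (φ(0),φ(9)) = (7,8) ∈ E(G2) ✓
  (1,3) → (φ(1),φ(3)) = (1,3) ∈ E(G2) ✓
  (1,6) → (φ(1),φ(6)) = (3,4) ∈ E(G2) ✓
  (1,9) → (φ(1),φ(9)) = (3,7) ∈ E(G2) ✓
  (2,3) → (φ(2),φ(3)) = (1,2) ∈ E(G2) ✓
  (2,4) → (φ(2),φ(4)) = (2,5) ∈ E(G2) ✓
  (2,5) → (φ(2),φ(5)) = (0,2) ∈ E(G2) ✓
  (2,7) → (φ(2),φ(7)) = (2,9) ∈ E(G2) ✓
  (2,8) → (φ(2),φ(8)) = (2,6) ∈ E(G2) ✓
  (3,5) → (φ(3),φ(5)) = (0,1) ∈ E(G2) ✓
  (3,6) → (φ(3),φ(6)) = (1,4) ∈ E(G2) ✓
  (3,7) → (φ(3),φ(7)) = (1,9) ∈ E(G2) ✓
  (3,9) → (φ(3),φ(9)) = (1,7) ∈ E(G2) ✓
  (4,6) → (φ(4),φ(6)) = (4,5) ∈ E(G2) ✓
  (7,9) → (φ(7),φ(9)) = (7,9) ∈ E(G2) ✓
All 19 edges of G1 map to edges of G2, and |E(G1)| = |E(G2)| = 19, so φ is a bijection on edges as well as vertices. Hence G1 ≅ G2.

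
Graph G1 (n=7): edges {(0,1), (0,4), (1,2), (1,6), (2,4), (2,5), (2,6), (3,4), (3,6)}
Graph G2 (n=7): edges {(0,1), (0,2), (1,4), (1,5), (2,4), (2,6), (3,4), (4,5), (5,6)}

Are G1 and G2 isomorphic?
Yes, isomorphic

The graphs are isomorphic.
One valid mapping φ: V(G1) → V(G2): 0→6, 1→5, 2→4, 3→0, 4→2, 5→3, 6→1

Verify φ preserves adjacency — for each edge of G1, its image is an edge of G2:
  (0,1) → (φ(0),φ(1)) = (5,6) ∈ E(G2) ✓
  (0,4) → (φ(0),φ(4)) = (2,6) ∈ E(G2) ✓
  (1,2) → (φ(1),φ(2)) = (4,5) ∈ E(G2) ✓
  (1,6) → (φ(1),φ(6)) = (1,5) ∈ E(G2) ✓
  (2,4) → (φ(2),φ(4)) = (2,4) ∈ E(G2) ✓
  (2,5) → (φ(2),φ(5)) = (3,4) ∈ E(G2) ✓
  (2,6) → (φ(2),φ(6)) = (1,4) ∈ E(G2) ✓
  (3,4) → (φ(3),φ(4)) = (0,2) ∈ E(G2) ✓
  (3,6) → (φ(3),φ(6)) = (0,1) ∈ E(G2) ✓
All 9 edges of G1 map to edges of G2, and |E(G1)| = |E(G2)| = 9, so φ is a bijection on edges as well as vertices. Hence G1 ≅ G2.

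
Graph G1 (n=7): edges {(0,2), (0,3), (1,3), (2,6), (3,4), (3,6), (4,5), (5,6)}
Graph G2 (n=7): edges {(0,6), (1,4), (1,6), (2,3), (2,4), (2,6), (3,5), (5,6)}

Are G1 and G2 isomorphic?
Yes, isomorphic

The graphs are isomorphic.
One valid mapping φ: V(G1) → V(G2): 0→1, 1→0, 2→4, 3→6, 4→5, 5→3, 6→2

Verify φ preserves adjacency — for each edge of G1, its image is an edge of G2:
  (0,2) → (φ(0),φ(2)) = (1,4) ∈ E(G2) ✓
  (0,3) → (φ(0),φ(3)) = (1,6) ∈ E(G2) ✓
  (1,3) → (φ(1),φ(3)) = (0,6) ∈ E(G2) ✓
  (2,6) → (φ(2),φ(6)) = (2,4) ∈ E(G2) ✓
  (3,4) → (φ(3),φ(4)) = (5,6) ∈ E(G2) ✓
  (3,6) → (φ(3),φ(6)) = (2,6) ∈ E(G2) ✓
  (4,5) → (φ(4),φ(5)) = (3,5) ∈ E(G2) ✓
  (5,6) → (φ(5),φ(6)) = (2,3) ∈ E(G2) ✓
All 8 edges of G1 map to edges of G2, and |E(G1)| = |E(G2)| = 8, so φ is a bijection on edges as well as vertices. Hence G1 ≅ G2.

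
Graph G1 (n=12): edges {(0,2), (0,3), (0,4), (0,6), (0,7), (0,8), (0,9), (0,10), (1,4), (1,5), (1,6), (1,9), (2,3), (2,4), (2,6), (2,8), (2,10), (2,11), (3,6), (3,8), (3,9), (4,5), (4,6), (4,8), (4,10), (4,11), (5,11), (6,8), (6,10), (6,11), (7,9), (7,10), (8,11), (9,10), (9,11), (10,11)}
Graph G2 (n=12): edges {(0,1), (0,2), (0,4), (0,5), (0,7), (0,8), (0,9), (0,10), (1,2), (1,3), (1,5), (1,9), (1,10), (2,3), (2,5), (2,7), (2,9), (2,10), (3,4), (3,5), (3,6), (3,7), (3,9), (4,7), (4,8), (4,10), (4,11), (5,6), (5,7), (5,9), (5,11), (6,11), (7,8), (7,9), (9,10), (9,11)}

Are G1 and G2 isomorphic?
Yes, isomorphic

The graphs are isomorphic.
One valid mapping φ: V(G1) → V(G2): 0→0, 1→11, 2→2, 3→10, 4→5, 5→6, 6→9, 7→8, 8→1, 9→4, 10→7, 11→3

Verify φ preserves adjacency — for each edge of G1, its image is an edge of G2:
  (0,2) → (φ(0),φ(2)) = (0,2) ∈ E(G2) ✓
  (0,3) → (φ(0),φ(3)) = (0,10) ∈ E(G2) ✓
  (0,4) → (φ(0),φ(4)) = (0,5) ∈ E(G2) ✓
  (0,6) → (φ(0),φ(6)) = (0,9) ∈ E(G2) ✓
  (0,7) → (φ(0),φ(7)) = (0,8) ∈ E(G2) ✓
  (0,8) → (φ(0),φ(8)) = (0,1) ∈ E(G2) ✓
  (0,9) → (φ(0),φ(9)) = (0,4) ∈ E(G2) ✓
  (0,10) → (φ(0),φ(10)) = (0,7) ∈ E(G2) ✓
  (1,4) → (φ(1),φ(4)) = (5,11) ∈ E(G2) ✓
  (1,5) → (φ(1),φ(5)) = (6,11) ∈ E(G2) ✓
  (1,6) → (φ(1),φ(6)) = (9,11) ∈ E(G2) ✓
  (1,9) → (φ(1),φ(9)) = (4,11) ∈ E(G2) ✓
  (2,3) → (φ(2),φ(3)) = (2,10) ∈ E(G2) ✓
  (2,4) → (φ(2),φ(4)) = (2,5) ∈ E(G2) ✓
  (2,6) → (φ(2),φ(6)) = (2,9) ∈ E(G2) ✓
  (2,8) → (φ(2),φ(8)) = (1,2) ∈ E(G2) ✓
  (2,10) → (φ(2),φ(10)) = (2,7) ∈ E(G2) ✓
  (2,11) → (φ(2),φ(11)) = (2,3) ∈ E(G2) ✓
  (3,6) → (φ(3),φ(6)) = (9,10) ∈ E(G2) ✓
  (3,8) → (φ(3),φ(8)) = (1,10) ∈ E(G2) ✓
  (3,9) → (φ(3),φ(9)) = (4,10) ∈ E(G2) ✓
  (4,5) → (φ(4),φ(5)) = (5,6) ∈ E(G2) ✓
  (4,6) → (φ(4),φ(6)) = (5,9) ∈ E(G2) ✓
  (4,8) → (φ(4),φ(8)) = (1,5) ∈ E(G2) ✓
  (4,10) → (φ(4),φ(10)) = (5,7) ∈ E(G2) ✓
  (4,11) → (φ(4),φ(11)) = (3,5) ∈ E(G2) ✓
  (5,11) → (φ(5),φ(11)) = (3,6) ∈ E(G2) ✓
  (6,8) → (φ(6),φ(8)) = (1,9) ∈ E(G2) ✓
  (6,10) → (φ(6),φ(10)) = (7,9) ∈ E(G2) ✓
  (6,11) → (φ(6),φ(11)) = (3,9) ∈ E(G2) ✓
  (7,9) → (φ(7),φ(9)) = (4,8) ∈ E(G2) ✓
  (7,10) → (φ(7),φ(10)) = (7,8) ∈ E(G2) ✓
  (8,11) → (φ(8),φ(11)) = (1,3) ∈ E(G2) ✓
  (9,10) → (φ(9),φ(10)) = (4,7) ∈ E(G2) ✓
  (9,11) → (φ(9),φ(11)) = (3,4) ∈ E(G2) ✓
  (10,11) → (φ(10),φ(11)) = (3,7) ∈ E(G2) ✓
All 36 edges of G1 map to edges of G2, and |E(G1)| = |E(G2)| = 36, so φ is a bijection on edges as well as vertices. Hence G1 ≅ G2.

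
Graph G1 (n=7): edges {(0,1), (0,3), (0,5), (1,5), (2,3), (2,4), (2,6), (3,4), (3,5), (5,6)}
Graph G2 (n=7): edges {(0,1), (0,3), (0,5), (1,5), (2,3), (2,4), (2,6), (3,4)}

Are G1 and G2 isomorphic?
No, not isomorphic

The graphs are NOT isomorphic.

Counting edges: G1 has 10 edge(s); G2 has 8 edge(s).
Edge count is an isomorphism invariant (a bijection on vertices induces a bijection on edges), so differing edge counts rule out isomorphism.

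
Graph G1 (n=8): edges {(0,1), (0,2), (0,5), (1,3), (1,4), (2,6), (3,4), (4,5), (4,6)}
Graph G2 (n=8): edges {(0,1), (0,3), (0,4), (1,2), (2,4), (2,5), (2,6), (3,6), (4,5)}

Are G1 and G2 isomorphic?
Yes, isomorphic

The graphs are isomorphic.
One valid mapping φ: V(G1) → V(G2): 0→0, 1→4, 2→3, 3→5, 4→2, 5→1, 6→6, 7→7

Verify φ preserves adjacency — for each edge of G1, its image is an edge of G2:
  (0,1) → (φ(0),φ(1)) = (0,4) ∈ E(G2) ✓
  (0,2) → (φ(0),φ(2)) = (0,3) ∈ E(G2) ✓
  (0,5) → (φ(0),φ(5)) = (0,1) ∈ E(G2) ✓
  (1,3) → (φ(1),φ(3)) = (4,5) ∈ E(G2) ✓
  (1,4) → (φ(1),φ(4)) = (2,4) ∈ E(G2) ✓
  (2,6) → (φ(2),φ(6)) = (3,6) ∈ E(G2) ✓
  (3,4) → (φ(3),φ(4)) = (2,5) ∈ E(G2) ✓
  (4,5) → (φ(4),φ(5)) = (1,2) ∈ E(G2) ✓
  (4,6) → (φ(4),φ(6)) = (2,6) ∈ E(G2) ✓
All 9 edges of G1 map to edges of G2, and |E(G1)| = |E(G2)| = 9, so φ is a bijection on edges as well as vertices. Hence G1 ≅ G2.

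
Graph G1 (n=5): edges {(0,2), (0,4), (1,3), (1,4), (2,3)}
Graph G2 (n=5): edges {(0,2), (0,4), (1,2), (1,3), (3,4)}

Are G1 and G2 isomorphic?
Yes, isomorphic

The graphs are isomorphic.
One valid mapping φ: V(G1) → V(G2): 0→0, 1→1, 2→4, 3→3, 4→2

Verify φ preserves adjacency — for each edge of G1, its image is an edge of G2:
  (0,2) → (φ(0),φ(2)) = (0,4) ∈ E(G2) ✓
  (0,4) → (φ(0),φ(4)) = (0,2) ∈ E(G2) ✓
  (1,3) → (φ(1),φ(3)) = (1,3) ∈ E(G2) ✓
  (1,4) → (φ(1),φ(4)) = (1,2) ∈ E(G2) ✓
  (2,3) → (φ(2),φ(3)) = (3,4) ∈ E(G2) ✓
All 5 edges of G1 map to edges of G2, and |E(G1)| = |E(G2)| = 5, so φ is a bijection on edges as well as vertices. Hence G1 ≅ G2.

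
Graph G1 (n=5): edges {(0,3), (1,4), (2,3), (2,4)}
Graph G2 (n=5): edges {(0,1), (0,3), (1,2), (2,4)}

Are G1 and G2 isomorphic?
Yes, isomorphic

The graphs are isomorphic.
One valid mapping φ: V(G1) → V(G2): 0→4, 1→3, 2→1, 3→2, 4→0

Verify φ preserves adjacency — for each edge of G1, its image is an edge of G2:
  (0,3) → (φ(0),φ(3)) = (2,4) ∈ E(G2) ✓
  (1,4) → (φ(1),φ(4)) = (0,3) ∈ E(G2) ✓
  (2,3) → (φ(2),φ(3)) = (1,2) ∈ E(G2) ✓
  (2,4) → (φ(2),φ(4)) = (0,1) ∈ E(G2) ✓
All 4 edges of G1 map to edges of G2, and |E(G1)| = |E(G2)| = 4, so φ is a bijection on edges as well as vertices. Hence G1 ≅ G2.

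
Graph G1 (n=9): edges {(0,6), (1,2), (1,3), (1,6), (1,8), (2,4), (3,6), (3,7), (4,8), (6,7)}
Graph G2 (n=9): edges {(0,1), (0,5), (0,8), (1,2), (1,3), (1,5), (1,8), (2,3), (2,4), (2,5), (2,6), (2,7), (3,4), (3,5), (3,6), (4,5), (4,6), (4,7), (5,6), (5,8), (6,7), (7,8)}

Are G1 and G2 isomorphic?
No, not isomorphic

The graphs are NOT isomorphic.

Counting triangles (3-cliques): G1 has 2, G2 has 20.
Triangle count is an isomorphism invariant, so differing triangle counts rule out isomorphism.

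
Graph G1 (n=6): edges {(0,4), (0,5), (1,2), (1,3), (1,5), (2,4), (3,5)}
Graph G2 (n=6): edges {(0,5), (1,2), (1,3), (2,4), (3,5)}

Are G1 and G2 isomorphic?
No, not isomorphic

The graphs are NOT isomorphic.

Counting edges: G1 has 7 edge(s); G2 has 5 edge(s).
Edge count is an isomorphism invariant (a bijection on vertices induces a bijection on edges), so differing edge counts rule out isomorphism.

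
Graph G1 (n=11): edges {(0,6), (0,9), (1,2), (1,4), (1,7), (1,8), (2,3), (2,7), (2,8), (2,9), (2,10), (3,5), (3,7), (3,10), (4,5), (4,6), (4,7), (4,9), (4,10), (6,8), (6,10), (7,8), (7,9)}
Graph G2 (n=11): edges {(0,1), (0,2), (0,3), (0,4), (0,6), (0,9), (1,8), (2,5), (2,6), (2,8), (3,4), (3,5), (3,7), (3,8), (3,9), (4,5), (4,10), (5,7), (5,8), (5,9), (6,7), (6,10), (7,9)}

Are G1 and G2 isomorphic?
Yes, isomorphic

The graphs are isomorphic.
One valid mapping φ: V(G1) → V(G2): 0→10, 1→9, 2→5, 3→8, 4→0, 5→1, 6→6, 7→3, 8→7, 9→4, 10→2

Verify φ preserves adjacency — for each edge of G1, its image is an edge of G2:
  (0,6) → (φ(0),φ(6)) = (6,10) ∈ E(G2) ✓
  (0,9) → (φ(0),φ(9)) = (4,10) ∈ E(G2) ✓
  (1,2) → (φ(1),φ(2)) = (5,9) ∈ E(G2) ✓
  (1,4) → (φ(1),φ(4)) = (0,9) ∈ E(G2) ✓
  (1,7) → (φ(1),φ(7)) = (3,9) ∈ E(G2) ✓
  (1,8) → (φ(1),φ(8)) = (7,9) ∈ E(G2) ✓
  (2,3) → (φ(2),φ(3)) = (5,8) ∈ E(G2) ✓
  (2,7) → (φ(2),φ(7)) = (3,5) ∈ E(G2) ✓
  (2,8) → (φ(2),φ(8)) = (5,7) ∈ E(G2) ✓
  (2,9) → (φ(2),φ(9)) = (4,5) ∈ E(G2) ✓
  (2,10) → (φ(2),φ(10)) = (2,5) ∈ E(G2) ✓
  (3,5) → (φ(3),φ(5)) = (1,8) ∈ E(G2) ✓
  (3,7) → (φ(3),φ(7)) = (3,8) ∈ E(G2) ✓
  (3,10) → (φ(3),φ(10)) = (2,8) ∈ E(G2) ✓
  (4,5) → (φ(4),φ(5)) = (0,1) ∈ E(G2) ✓
  (4,6) → (φ(4),φ(6)) = (0,6) ∈ E(G2) ✓
  (4,7) → (φ(4),φ(7)) = (0,3) ∈ E(G2) ✓
  (4,9) → (φ(4),φ(9)) = (0,4) ∈ E(G2) ✓
  (4,10) → (φ(4),φ(10)) = (0,2) ∈ E(G2) ✓
  (6,8) → (φ(6),φ(8)) = (6,7) ∈ E(G2) ✓
  (6,10) → (φ(6),φ(10)) = (2,6) ∈ E(G2) ✓
  (7,8) → (φ(7),φ(8)) = (3,7) ∈ E(G2) ✓
  (7,9) → (φ(7),φ(9)) = (3,4) ∈ E(G2) ✓
All 23 edges of G1 map to edges of G2, and |E(G1)| = |E(G2)| = 23, so φ is a bijection on edges as well as vertices. Hence G1 ≅ G2.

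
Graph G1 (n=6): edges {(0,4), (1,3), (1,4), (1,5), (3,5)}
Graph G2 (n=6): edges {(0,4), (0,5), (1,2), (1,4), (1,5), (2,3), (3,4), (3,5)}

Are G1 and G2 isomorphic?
No, not isomorphic

The graphs are NOT isomorphic.

Counting triangles (3-cliques): G1 has 1, G2 has 0.
Triangle count is an isomorphism invariant, so differing triangle counts rule out isomorphism.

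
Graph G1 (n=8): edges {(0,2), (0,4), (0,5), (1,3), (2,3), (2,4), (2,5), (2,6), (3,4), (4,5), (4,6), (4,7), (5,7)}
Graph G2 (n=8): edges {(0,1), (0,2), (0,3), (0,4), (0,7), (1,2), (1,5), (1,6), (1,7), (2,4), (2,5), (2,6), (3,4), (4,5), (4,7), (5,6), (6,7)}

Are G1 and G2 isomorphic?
No, not isomorphic

The graphs are NOT isomorphic.

Counting triangles (3-cliques): G1 has 7, G2 has 11.
Triangle count is an isomorphism invariant, so differing triangle counts rule out isomorphism.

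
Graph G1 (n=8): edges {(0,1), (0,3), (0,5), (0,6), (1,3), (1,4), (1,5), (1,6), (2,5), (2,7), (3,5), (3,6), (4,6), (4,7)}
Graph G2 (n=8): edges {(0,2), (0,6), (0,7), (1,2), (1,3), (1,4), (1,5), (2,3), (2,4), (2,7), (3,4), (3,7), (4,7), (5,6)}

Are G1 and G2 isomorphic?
Yes, isomorphic

The graphs are isomorphic.
One valid mapping φ: V(G1) → V(G2): 0→3, 1→2, 2→5, 3→4, 4→0, 5→1, 6→7, 7→6

Verify φ preserves adjacency — for each edge of G1, its image is an edge of G2:
  (0,1) → (φ(0),φ(1)) = (2,3) ∈ E(G2) ✓
  (0,3) → (φ(0),φ(3)) = (3,4) ∈ E(G2) ✓
  (0,5) → (φ(0),φ(5)) = (1,3) ∈ E(G2) ✓
  (0,6) → (φ(0),φ(6)) = (3,7) ∈ E(G2) ✓
  (1,3) → (φ(1),φ(3)) = (2,4) ∈ E(G2) ✓
  (1,4) → (φ(1),φ(4)) = (0,2) ∈ E(G2) ✓
  (1,5) → (φ(1),φ(5)) = (1,2) ∈ E(G2) ✓
  (1,6) → (φ(1),φ(6)) = (2,7) ∈ E(G2) ✓
  (2,5) → (φ(2),φ(5)) = (1,5) ∈ E(G2) ✓
  (2,7) → (φ(2),φ(7)) = (5,6) ∈ E(G2) ✓
  (3,5) → (φ(3),φ(5)) = (1,4) ∈ E(G2) ✓
  (3,6) → (φ(3),φ(6)) = (4,7) ∈ E(G2) ✓
  (4,6) → (φ(4),φ(6)) = (0,7) ∈ E(G2) ✓
  (4,7) → (φ(4),φ(7)) = (0,6) ∈ E(G2) ✓
All 14 edges of G1 map to edges of G2, and |E(G1)| = |E(G2)| = 14, so φ is a bijection on edges as well as vertices. Hence G1 ≅ G2.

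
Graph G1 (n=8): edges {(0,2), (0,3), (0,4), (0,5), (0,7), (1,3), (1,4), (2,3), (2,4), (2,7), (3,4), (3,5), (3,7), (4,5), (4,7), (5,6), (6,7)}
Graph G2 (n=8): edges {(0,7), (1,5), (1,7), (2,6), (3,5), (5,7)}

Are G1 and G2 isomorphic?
No, not isomorphic

The graphs are NOT isomorphic.

Connected components of G1: 1 component(s) with vertex sets [[0, 1, 2, 3, 4, 5, 6, 7]], sizes [8].
Connected components of G2: 3 component(s) with vertex sets [[4], [2, 6], [0, 1, 3, 5, 7]], sizes [1, 2, 5].
The number of connected components (and the multiset of component sizes) is an isomorphism invariant — an isomorphism maps each component of G1 bijectively onto a component of G2. Since G1 has 1 component(s) and G2 has 3, they cannot be isomorphic.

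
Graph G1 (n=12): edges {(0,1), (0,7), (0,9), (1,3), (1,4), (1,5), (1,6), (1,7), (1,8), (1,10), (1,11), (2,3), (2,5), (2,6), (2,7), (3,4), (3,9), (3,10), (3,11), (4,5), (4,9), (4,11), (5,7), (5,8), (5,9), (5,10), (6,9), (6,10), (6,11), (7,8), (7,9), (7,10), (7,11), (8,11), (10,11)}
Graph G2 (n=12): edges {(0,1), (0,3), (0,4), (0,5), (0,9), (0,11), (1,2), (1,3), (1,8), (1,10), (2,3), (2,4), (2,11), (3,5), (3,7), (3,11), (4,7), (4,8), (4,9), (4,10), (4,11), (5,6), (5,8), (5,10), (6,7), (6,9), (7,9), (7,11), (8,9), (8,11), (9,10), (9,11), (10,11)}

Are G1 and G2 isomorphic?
No, not isomorphic

The graphs are NOT isomorphic.

Counting triangles (3-cliques): G1 has 28, G2 has 21.
Triangle count is an isomorphism invariant, so differing triangle counts rule out isomorphism.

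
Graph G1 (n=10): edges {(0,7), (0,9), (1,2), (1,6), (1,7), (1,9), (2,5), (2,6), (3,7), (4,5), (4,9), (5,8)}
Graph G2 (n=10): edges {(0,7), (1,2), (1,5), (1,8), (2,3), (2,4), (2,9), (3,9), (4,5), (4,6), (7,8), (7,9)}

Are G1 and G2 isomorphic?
Yes, isomorphic

The graphs are isomorphic.
One valid mapping φ: V(G1) → V(G2): 0→5, 1→2, 2→9, 3→6, 4→8, 5→7, 6→3, 7→4, 8→0, 9→1

Verify φ preserves adjacency — for each edge of G1, its image is an edge of G2:
  (0,7) → (φ(0),φ(7)) = (4,5) ∈ E(G2) ✓
  (0,9) → (φ(0),φ(9)) = (1,5) ∈ E(G2) ✓
  (1,2) → (φ(1),φ(2)) = (2,9) ∈ E(G2) ✓
  (1,6) → (φ(1),φ(6)) = (2,3) ∈ E(G2) ✓
  (1,7) → (φ(1),φ(7)) = (2,4) ∈ E(G2) ✓
  (1,9) → (φ(1),φ(9)) = (1,2) ∈ E(G2) ✓
  (2,5) → (φ(2),φ(5)) = (7,9) ∈ E(G2) ✓
  (2,6) → (φ(2),φ(6)) = (3,9) ∈ E(G2) ✓
  (3,7) → (φ(3),φ(7)) = (4,6) ∈ E(G2) ✓
  (4,5) → (φ(4),φ(5)) = (7,8) ∈ E(G2) ✓
  (4,9) → (φ(4),φ(9)) = (1,8) ∈ E(G2) ✓
  (5,8) → (φ(5),φ(8)) = (0,7) ∈ E(G2) ✓
All 12 edges of G1 map to edges of G2, and |E(G1)| = |E(G2)| = 12, so φ is a bijection on edges as well as vertices. Hence G1 ≅ G2.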